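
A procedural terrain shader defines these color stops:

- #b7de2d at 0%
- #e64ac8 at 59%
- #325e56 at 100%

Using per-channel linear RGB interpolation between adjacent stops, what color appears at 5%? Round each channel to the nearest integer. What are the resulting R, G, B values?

5% lies between the 0% and 59% stops, so the local fraction is t = (5 − 0)/(59 − 0) = 5/59 ≈ 0.0847.
#b7de2d → (183, 222, 45); #e64ac8 → (230, 74, 200).
R = 183 + 0.0847 × (230 − 183) = 186.981 → 187
G = 222 + 0.0847 × (74 − 222) = 209.464 → 209
B = 45 + 0.0847 × (200 − 45) = 58.129 → 58

(187, 209, 58)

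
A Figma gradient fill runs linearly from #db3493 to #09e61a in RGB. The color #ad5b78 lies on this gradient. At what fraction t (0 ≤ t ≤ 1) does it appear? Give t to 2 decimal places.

Invert the lerp on the R channel (largest span, 210): t = (173 − 219) / (9 − 219) = -46/-210 = 0.21905.
Check on G: (91 − 52)/(230 − 52) = 0.2191 ✓

0.22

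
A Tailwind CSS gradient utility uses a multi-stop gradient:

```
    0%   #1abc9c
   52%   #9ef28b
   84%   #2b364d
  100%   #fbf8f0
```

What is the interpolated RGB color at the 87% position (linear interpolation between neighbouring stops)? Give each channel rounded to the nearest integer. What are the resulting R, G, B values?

(82, 90, 108)

87% lies between the 84% and 100% stops, so the local fraction is t = (87 − 84)/(100 − 84) = 3/16 ≈ 0.1875.
#2b364d → (43, 54, 77); #fbf8f0 → (251, 248, 240).
R = 43 + 0.1875 × (251 − 43) = 82 → 82
G = 54 + 0.1875 × (248 − 54) = 90.375 → 90
B = 77 + 0.1875 × (240 − 77) = 107.562 → 108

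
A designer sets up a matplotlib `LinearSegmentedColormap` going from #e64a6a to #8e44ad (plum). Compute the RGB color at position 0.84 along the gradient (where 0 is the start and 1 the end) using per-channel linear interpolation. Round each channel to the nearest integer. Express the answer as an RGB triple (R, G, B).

#e64a6a → (230, 74, 106); #8e44ad → (142, 68, 173).
R = 230 + 0.84 × (142 − 230) = 230 + 0.84 × -88 = 156.08 → 156
G = 74 + 0.84 × (68 − 74) = 74 + 0.84 × -6 = 68.96 → 69
B = 106 + 0.84 × (173 − 106) = 106 + 0.84 × 67 = 162.28 → 162
So the blended color is (156, 69, 162), about #9c45a2.

(156, 69, 162)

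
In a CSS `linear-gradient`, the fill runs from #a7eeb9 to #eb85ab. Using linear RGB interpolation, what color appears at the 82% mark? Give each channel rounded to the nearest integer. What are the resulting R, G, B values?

#a7eeb9 → (167, 238, 185); #eb85ab → (235, 133, 171).
82% corresponds to t = 0.82.
R = 167 + 0.82 × (235 − 167) = 167 + 0.82 × 68 = 222.76 → 223
G = 238 + 0.82 × (133 − 238) = 238 + 0.82 × -105 = 151.9 → 152
B = 185 + 0.82 × (171 − 185) = 185 + 0.82 × -14 = 173.52 → 174

(223, 152, 174)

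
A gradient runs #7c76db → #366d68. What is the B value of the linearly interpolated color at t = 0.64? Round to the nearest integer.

145

B₁ = 219 (from #7c76db), B₂ = 104 (from #366d68).
B = 219 + 0.64 × (104 − 219) = 145.4 → 145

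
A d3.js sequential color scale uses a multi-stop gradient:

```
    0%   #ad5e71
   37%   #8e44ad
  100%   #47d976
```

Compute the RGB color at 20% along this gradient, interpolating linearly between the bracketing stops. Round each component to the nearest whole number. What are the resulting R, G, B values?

(156, 80, 145)

20% lies between the 0% and 37% stops, so the local fraction is t = (20 − 0)/(37 − 0) = 20/37 ≈ 0.5405.
#ad5e71 → (173, 94, 113); #8e44ad → (142, 68, 173).
R = 173 + 0.5405 × (142 − 173) = 156.245 → 156
G = 94 + 0.5405 × (68 − 94) = 79.947 → 80
B = 113 + 0.5405 × (173 − 113) = 145.43 → 145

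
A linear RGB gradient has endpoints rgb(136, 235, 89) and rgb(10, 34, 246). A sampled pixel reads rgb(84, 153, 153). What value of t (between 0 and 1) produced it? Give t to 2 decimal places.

Invert the lerp on the G channel (largest span, 201): t = (153 − 235) / (34 − 235) = -82/-201 = 0.40796.
Check on R: (84 − 136)/(10 − 136) = 0.4127 ✓

0.41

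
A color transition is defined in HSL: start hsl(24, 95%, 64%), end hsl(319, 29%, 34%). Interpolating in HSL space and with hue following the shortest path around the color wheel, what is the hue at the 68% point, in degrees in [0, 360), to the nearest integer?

340

Hue: 319 − 24 = 295°, but |295| > 180 so the shorter arc goes the other way: Δh = 295 − 360 = -65°.
H = 24 + 0.68 × (-65) = -20.2 → -20 → -20 mod 360 = 340°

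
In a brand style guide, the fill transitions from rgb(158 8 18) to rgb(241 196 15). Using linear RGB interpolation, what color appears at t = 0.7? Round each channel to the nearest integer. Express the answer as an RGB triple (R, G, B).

(216, 140, 16)

R = 158 + 0.7 × (241 − 158) = 158 + 0.7 × 83 = 216.1 → 216
G = 8 + 0.7 × (196 − 8) = 8 + 0.7 × 188 = 139.6 → 140
B = 18 + 0.7 × (15 − 18) = 18 + 0.7 × -3 = 15.9 → 16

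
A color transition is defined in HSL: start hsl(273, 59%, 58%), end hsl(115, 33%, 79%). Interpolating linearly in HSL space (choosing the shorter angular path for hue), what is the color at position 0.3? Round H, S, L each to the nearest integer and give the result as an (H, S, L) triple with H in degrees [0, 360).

(226, 51, 64)

Hue arc: Δh = 115 − 273 = -158° (|Δh| ≤ 180, already the shorter path).
H = 273 + 0.3 × (-158) = 225.6 → 226°
S = 59 + 0.3 × (33 − 59) = 51.2 → 51%
L = 58 + 0.3 × (79 − 58) = 64.3 → 64%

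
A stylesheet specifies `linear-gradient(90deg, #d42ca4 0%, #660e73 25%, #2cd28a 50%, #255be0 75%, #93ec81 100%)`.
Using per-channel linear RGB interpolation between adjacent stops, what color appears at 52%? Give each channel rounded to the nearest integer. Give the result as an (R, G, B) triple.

52% lies between the 50% and 75% stops, so the local fraction is t = (52 − 50)/(75 − 50) = 2/25 ≈ 0.08.
#2cd28a → (44, 210, 138); #255be0 → (37, 91, 224).
R = 44 + 0.08 × (37 − 44) = 43.44 → 43
G = 210 + 0.08 × (91 − 210) = 200.48 → 200
B = 138 + 0.08 × (224 − 138) = 144.88 → 145

(43, 200, 145)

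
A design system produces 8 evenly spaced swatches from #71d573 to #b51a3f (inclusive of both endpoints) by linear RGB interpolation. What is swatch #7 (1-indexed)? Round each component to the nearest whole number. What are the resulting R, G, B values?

(171, 53, 70)

With 8 swatches and endpoints inclusive, swatch 7 sits at t = (7 − 1)/(8 − 1) = 6/7 ≈ 0.8571.
#71d573 → (113, 213, 115); #b51a3f → (181, 26, 63).
R = 113 + 0.8571 × (181 − 113) = 171.283 → 171
G = 213 + 0.8571 × (26 − 213) = 52.722 → 53
B = 115 + 0.8571 × (63 − 115) = 70.431 → 70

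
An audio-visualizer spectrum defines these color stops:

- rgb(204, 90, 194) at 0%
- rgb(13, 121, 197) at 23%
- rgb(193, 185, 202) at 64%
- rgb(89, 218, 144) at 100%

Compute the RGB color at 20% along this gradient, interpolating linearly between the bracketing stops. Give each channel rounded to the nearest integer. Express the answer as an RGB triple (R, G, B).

(38, 117, 197)

20% lies between the 0% and 23% stops, so the local fraction is t = (20 − 0)/(23 − 0) = 20/23 ≈ 0.8696.
R = 204 + 0.8696 × (13 − 204) = 37.906 → 38
G = 90 + 0.8696 × (121 − 90) = 116.958 → 117
B = 194 + 0.8696 × (197 − 194) = 196.609 → 197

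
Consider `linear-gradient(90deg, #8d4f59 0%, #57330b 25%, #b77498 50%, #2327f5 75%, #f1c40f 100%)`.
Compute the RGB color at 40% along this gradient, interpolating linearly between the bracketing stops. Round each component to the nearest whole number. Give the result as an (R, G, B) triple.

40% lies between the 25% and 50% stops, so the local fraction is t = (40 − 25)/(50 − 25) = 15/25 ≈ 0.6.
#57330b → (87, 51, 11); #b77498 → (183, 116, 152).
R = 87 + 0.6 × (183 − 87) = 144.6 → 145
G = 51 + 0.6 × (116 − 51) = 90 → 90
B = 11 + 0.6 × (152 − 11) = 95.6 → 96

(145, 90, 96)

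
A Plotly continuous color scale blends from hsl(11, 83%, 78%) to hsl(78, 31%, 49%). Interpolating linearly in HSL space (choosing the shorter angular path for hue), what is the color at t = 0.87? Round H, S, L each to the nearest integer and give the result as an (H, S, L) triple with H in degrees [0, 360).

(69, 38, 53)

Hue arc: Δh = 78 − 11 = 67° (|Δh| ≤ 180, already the shorter path).
H = 11 + 0.87 × (67) = 69.29 → 69°
S = 83 + 0.87 × (31 − 83) = 37.76 → 38%
L = 78 + 0.87 × (49 − 78) = 52.77 → 53%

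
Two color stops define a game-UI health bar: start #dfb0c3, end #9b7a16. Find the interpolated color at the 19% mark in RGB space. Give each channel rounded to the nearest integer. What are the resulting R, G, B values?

#dfb0c3 → (223, 176, 195); #9b7a16 → (155, 122, 22).
19% corresponds to t = 0.19.
R = 223 + 0.19 × (155 − 223) = 223 + 0.19 × -68 = 210.08 → 210
G = 176 + 0.19 × (122 − 176) = 176 + 0.19 × -54 = 165.74 → 166
B = 195 + 0.19 × (22 − 195) = 195 + 0.19 × -173 = 162.13 → 162

(210, 166, 162)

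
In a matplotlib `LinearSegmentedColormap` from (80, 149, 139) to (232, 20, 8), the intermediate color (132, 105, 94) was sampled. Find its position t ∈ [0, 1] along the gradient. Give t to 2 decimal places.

0.34

Invert the lerp on the R channel (largest span, 152): t = (132 − 80) / (232 − 80) = 52/152 = 0.34211.
Check on G: (105 − 149)/(20 − 149) = 0.3411 ✓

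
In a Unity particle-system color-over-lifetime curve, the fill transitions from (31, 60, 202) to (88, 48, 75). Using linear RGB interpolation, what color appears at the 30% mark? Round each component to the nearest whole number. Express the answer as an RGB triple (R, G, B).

30% corresponds to t = 0.3.
R = 31 + 0.3 × (88 − 31) = 31 + 0.3 × 57 = 48.1 → 48
G = 60 + 0.3 × (48 − 60) = 60 + 0.3 × -12 = 56.4 → 56
B = 202 + 0.3 × (75 − 202) = 202 + 0.3 × -127 = 163.9 → 164

(48, 56, 164)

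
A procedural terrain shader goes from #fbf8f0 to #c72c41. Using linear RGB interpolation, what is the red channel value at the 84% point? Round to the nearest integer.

207

R₁ = 251 (from #fbf8f0), R₂ = 199 (from #c72c41).
R = 251 + 0.84 × (199 − 251) = 207.32 → 207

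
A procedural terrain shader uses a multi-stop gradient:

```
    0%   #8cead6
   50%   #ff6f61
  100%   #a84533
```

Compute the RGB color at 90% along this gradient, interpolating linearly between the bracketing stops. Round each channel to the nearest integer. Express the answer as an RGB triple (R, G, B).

90% lies between the 50% and 100% stops, so the local fraction is t = (90 − 50)/(100 − 50) = 40/50 ≈ 0.8.
#ff6f61 → (255, 111, 97); #a84533 → (168, 69, 51).
R = 255 + 0.8 × (168 − 255) = 185.4 → 185
G = 111 + 0.8 × (69 − 111) = 77.4 → 77
B = 97 + 0.8 × (51 − 97) = 60.2 → 60

(185, 77, 60)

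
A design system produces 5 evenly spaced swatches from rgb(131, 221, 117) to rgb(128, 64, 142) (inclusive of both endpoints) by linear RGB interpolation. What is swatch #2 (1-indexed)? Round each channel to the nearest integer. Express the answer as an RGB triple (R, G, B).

With 5 swatches and endpoints inclusive, swatch 2 sits at t = (2 − 1)/(5 − 1) = 1/4 ≈ 0.25.
R = 131 + 0.25 × (128 − 131) = 130.25 → 130
G = 221 + 0.25 × (64 − 221) = 181.75 → 182
B = 117 + 0.25 × (142 − 117) = 123.25 → 123

(130, 182, 123)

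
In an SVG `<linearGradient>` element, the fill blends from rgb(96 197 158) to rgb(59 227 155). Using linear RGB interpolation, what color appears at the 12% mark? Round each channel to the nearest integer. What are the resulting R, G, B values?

12% corresponds to t = 0.12.
R = 96 + 0.12 × (59 − 96) = 96 + 0.12 × -37 = 91.56 → 92
G = 197 + 0.12 × (227 − 197) = 197 + 0.12 × 30 = 200.6 → 201
B = 158 + 0.12 × (155 − 158) = 158 + 0.12 × -3 = 157.64 → 158

(92, 201, 158)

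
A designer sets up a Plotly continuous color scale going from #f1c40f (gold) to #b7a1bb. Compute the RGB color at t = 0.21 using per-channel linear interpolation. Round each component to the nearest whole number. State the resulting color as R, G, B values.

(229, 189, 51)

#f1c40f → (241, 196, 15); #b7a1bb → (183, 161, 187).
R = 241 + 0.21 × (183 − 241) = 241 + 0.21 × -58 = 228.82 → 229
G = 196 + 0.21 × (161 − 196) = 196 + 0.21 × -35 = 188.65 → 189
B = 15 + 0.21 × (187 − 15) = 15 + 0.21 × 172 = 51.12 → 51
So the blended color is (229, 189, 51), about #e5bd33.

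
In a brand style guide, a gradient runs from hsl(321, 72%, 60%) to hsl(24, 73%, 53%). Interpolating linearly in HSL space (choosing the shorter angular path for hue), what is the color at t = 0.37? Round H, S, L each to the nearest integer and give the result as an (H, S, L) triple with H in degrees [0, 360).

(344, 72, 57)

Hue: 24 − 321 = -297°, but |-297| > 180 so the shorter arc goes the other way: Δh = -297 + 360 = 63°.
H = 321 + 0.37 × (63) = 344.31 → 344°
S = 72 + 0.37 × (73 − 72) = 72.37 → 72%
L = 60 + 0.37 × (53 − 60) = 57.41 → 57%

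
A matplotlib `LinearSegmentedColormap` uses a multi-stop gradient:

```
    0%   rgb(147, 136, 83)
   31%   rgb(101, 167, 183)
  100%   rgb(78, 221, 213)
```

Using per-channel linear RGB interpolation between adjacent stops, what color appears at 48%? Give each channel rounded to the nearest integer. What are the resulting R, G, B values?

48% lies between the 31% and 100% stops, so the local fraction is t = (48 − 31)/(100 − 31) = 17/69 ≈ 0.2464.
R = 101 + 0.2464 × (78 − 101) = 95.333 → 95
G = 167 + 0.2464 × (221 − 167) = 180.306 → 180
B = 183 + 0.2464 × (213 − 183) = 190.392 → 190

(95, 180, 190)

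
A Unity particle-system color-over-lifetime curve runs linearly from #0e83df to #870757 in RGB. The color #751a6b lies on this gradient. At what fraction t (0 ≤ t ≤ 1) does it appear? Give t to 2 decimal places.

0.85

Invert the lerp on the B channel (largest span, 136): t = (107 − 223) / (87 − 223) = -116/-136 = 0.85294.
Check on R: (117 − 14)/(135 − 14) = 0.8512 ✓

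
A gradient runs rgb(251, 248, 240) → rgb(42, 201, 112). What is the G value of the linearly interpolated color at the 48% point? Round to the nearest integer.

G = 248 + 0.48 × (201 − 248) = 225.44 → 225

225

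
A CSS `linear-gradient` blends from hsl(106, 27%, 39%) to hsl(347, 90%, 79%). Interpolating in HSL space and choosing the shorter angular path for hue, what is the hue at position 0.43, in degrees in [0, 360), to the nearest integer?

55

Hue: 347 − 106 = 241°, but |241| > 180 so the shorter arc goes the other way: Δh = 241 − 360 = -119°.
H = 106 + 0.43 × (-119) = 54.83 → 55°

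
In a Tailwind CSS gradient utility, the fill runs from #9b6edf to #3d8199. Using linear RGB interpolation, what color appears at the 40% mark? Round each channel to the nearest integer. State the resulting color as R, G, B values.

#9b6edf → (155, 110, 223); #3d8199 → (61, 129, 153).
40% corresponds to t = 0.4.
R = 155 + 0.4 × (61 − 155) = 155 + 0.4 × -94 = 117.4 → 117
G = 110 + 0.4 × (129 − 110) = 110 + 0.4 × 19 = 117.6 → 118
B = 223 + 0.4 × (153 − 223) = 223 + 0.4 × -70 = 195 → 195

(117, 118, 195)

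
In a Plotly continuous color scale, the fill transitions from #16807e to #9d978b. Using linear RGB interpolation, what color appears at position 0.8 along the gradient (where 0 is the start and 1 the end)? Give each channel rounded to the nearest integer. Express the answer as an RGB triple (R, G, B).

(130, 146, 136)

#16807e → (22, 128, 126); #9d978b → (157, 151, 139).
R = 22 + 0.8 × (157 − 22) = 22 + 0.8 × 135 = 130 → 130
G = 128 + 0.8 × (151 − 128) = 128 + 0.8 × 23 = 146.4 → 146
B = 126 + 0.8 × (139 − 126) = 126 + 0.8 × 13 = 136.4 → 136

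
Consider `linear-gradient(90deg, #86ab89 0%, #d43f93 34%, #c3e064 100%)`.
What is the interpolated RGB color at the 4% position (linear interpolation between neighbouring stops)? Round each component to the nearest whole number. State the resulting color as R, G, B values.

4% lies between the 0% and 34% stops, so the local fraction is t = (4 − 0)/(34 − 0) = 4/34 ≈ 0.1176.
#86ab89 → (134, 171, 137); #d43f93 → (212, 63, 147).
R = 134 + 0.1176 × (212 − 134) = 143.173 → 143
G = 171 + 0.1176 × (63 − 171) = 158.299 → 158
B = 137 + 0.1176 × (147 − 137) = 138.176 → 138

(143, 158, 138)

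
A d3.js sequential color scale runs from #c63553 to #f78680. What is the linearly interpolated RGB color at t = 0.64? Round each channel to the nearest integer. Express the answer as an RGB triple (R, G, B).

#c63553 → (198, 53, 83); #f78680 → (247, 134, 128).
R = 198 + 0.64 × (247 − 198) = 198 + 0.64 × 49 = 229.36 → 229
G = 53 + 0.64 × (134 − 53) = 53 + 0.64 × 81 = 104.84 → 105
B = 83 + 0.64 × (128 − 83) = 83 + 0.64 × 45 = 111.8 → 112

(229, 105, 112)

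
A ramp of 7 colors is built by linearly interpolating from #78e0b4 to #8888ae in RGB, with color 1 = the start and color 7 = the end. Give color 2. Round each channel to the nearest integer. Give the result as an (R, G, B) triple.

(123, 209, 179)

With 7 swatches and endpoints inclusive, swatch 2 sits at t = (2 − 1)/(7 − 1) = 1/6 ≈ 0.1667.
#78e0b4 → (120, 224, 180); #8888ae → (136, 136, 174).
R = 120 + 0.1667 × (136 − 120) = 122.667 → 123
G = 224 + 0.1667 × (136 − 224) = 209.33 → 209
B = 180 + 0.1667 × (174 − 180) = 179 → 179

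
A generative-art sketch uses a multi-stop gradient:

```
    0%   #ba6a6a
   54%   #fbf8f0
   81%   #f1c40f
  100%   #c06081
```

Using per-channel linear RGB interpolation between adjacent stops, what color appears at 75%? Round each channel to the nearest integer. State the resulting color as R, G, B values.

75% lies between the 54% and 81% stops, so the local fraction is t = (75 − 54)/(81 − 54) = 21/27 ≈ 0.7778.
#fbf8f0 → (251, 248, 240); #f1c40f → (241, 196, 15).
R = 251 + 0.7778 × (241 − 251) = 243.222 → 243
G = 248 + 0.7778 × (196 − 248) = 207.554 → 208
B = 240 + 0.7778 × (15 − 240) = 64.995 → 65

(243, 208, 65)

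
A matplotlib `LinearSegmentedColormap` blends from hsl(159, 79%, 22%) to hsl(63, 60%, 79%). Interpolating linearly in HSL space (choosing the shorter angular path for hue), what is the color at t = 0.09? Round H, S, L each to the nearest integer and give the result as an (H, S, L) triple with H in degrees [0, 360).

Hue arc: Δh = 63 − 159 = -96° (|Δh| ≤ 180, already the shorter path).
H = 159 + 0.09 × (-96) = 150.36 → 150°
S = 79 + 0.09 × (60 − 79) = 77.29 → 77%
L = 22 + 0.09 × (79 − 22) = 27.13 → 27%

(150, 77, 27)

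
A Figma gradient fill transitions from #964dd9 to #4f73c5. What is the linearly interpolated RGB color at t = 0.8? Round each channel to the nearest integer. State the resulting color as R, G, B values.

#964dd9 → (150, 77, 217); #4f73c5 → (79, 115, 197).
R = 150 + 0.8 × (79 − 150) = 150 + 0.8 × -71 = 93.2 → 93
G = 77 + 0.8 × (115 − 77) = 77 + 0.8 × 38 = 107.4 → 107
B = 217 + 0.8 × (197 − 217) = 217 + 0.8 × -20 = 201 → 201

(93, 107, 201)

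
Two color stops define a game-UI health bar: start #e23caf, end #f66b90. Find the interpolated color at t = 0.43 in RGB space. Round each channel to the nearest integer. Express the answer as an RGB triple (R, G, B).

(235, 80, 162)

#e23caf → (226, 60, 175); #f66b90 → (246, 107, 144).
R = 226 + 0.43 × (246 − 226) = 226 + 0.43 × 20 = 234.6 → 235
G = 60 + 0.43 × (107 − 60) = 60 + 0.43 × 47 = 80.21 → 80
B = 175 + 0.43 × (144 − 175) = 175 + 0.43 × -31 = 161.67 → 162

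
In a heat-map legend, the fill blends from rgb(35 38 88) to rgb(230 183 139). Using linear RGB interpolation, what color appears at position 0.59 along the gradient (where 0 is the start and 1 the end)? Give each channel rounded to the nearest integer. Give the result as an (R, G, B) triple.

(150, 124, 118)

R = 35 + 0.59 × (230 − 35) = 35 + 0.59 × 195 = 150.05 → 150
G = 38 + 0.59 × (183 − 38) = 38 + 0.59 × 145 = 123.55 → 124
B = 88 + 0.59 × (139 − 88) = 88 + 0.59 × 51 = 118.09 → 118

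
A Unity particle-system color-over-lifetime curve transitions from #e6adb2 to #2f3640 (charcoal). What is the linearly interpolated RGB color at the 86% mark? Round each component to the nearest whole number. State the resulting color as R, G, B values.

(73, 71, 80)

#e6adb2 → (230, 173, 178); #2f3640 → (47, 54, 64).
86% corresponds to t = 0.86.
R = 230 + 0.86 × (47 − 230) = 230 + 0.86 × -183 = 72.62 → 73
G = 173 + 0.86 × (54 − 173) = 173 + 0.86 × -119 = 70.66 → 71
B = 178 + 0.86 × (64 − 178) = 178 + 0.86 × -114 = 79.96 → 80
So the blended color is (73, 71, 80), about #494750.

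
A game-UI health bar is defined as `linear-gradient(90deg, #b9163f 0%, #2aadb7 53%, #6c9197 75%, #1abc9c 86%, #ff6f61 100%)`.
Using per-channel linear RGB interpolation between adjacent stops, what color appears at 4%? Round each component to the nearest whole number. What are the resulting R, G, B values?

(174, 33, 72)

4% lies between the 0% and 53% stops, so the local fraction is t = (4 − 0)/(53 − 0) = 4/53 ≈ 0.0755.
#b9163f → (185, 22, 63); #2aadb7 → (42, 173, 183).
R = 185 + 0.0755 × (42 − 185) = 174.203 → 174
G = 22 + 0.0755 × (173 − 22) = 33.401 → 33
B = 63 + 0.0755 × (183 − 63) = 72.06 → 72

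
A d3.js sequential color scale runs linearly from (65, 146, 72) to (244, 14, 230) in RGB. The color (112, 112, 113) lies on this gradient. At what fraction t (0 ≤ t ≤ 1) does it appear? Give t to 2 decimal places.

Invert the lerp on the R channel (largest span, 179): t = (112 − 65) / (244 − 65) = 47/179 = 0.26257.
Check on G: (112 − 146)/(14 − 146) = 0.2576 ✓

0.26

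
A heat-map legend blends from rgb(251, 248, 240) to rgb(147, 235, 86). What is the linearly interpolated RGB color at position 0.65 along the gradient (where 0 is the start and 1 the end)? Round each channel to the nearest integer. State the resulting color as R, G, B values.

R = 251 + 0.65 × (147 − 251) = 251 + 0.65 × -104 = 183.4 → 183
G = 248 + 0.65 × (235 − 248) = 248 + 0.65 × -13 = 239.55 → 240
B = 240 + 0.65 × (86 − 240) = 240 + 0.65 × -154 = 139.9 → 140

(183, 240, 140)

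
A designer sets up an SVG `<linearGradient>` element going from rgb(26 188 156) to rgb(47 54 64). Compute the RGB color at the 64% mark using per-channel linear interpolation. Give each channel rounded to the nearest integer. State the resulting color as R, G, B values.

64% corresponds to t = 0.64.
R = 26 + 0.64 × (47 − 26) = 26 + 0.64 × 21 = 39.44 → 39
G = 188 + 0.64 × (54 − 188) = 188 + 0.64 × -134 = 102.24 → 102
B = 156 + 0.64 × (64 − 156) = 156 + 0.64 × -92 = 97.12 → 97

(39, 102, 97)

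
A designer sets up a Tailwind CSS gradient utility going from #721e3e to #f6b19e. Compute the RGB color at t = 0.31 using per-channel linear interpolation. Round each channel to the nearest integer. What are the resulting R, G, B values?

#721e3e → (114, 30, 62); #f6b19e → (246, 177, 158).
R = 114 + 0.31 × (246 − 114) = 114 + 0.31 × 132 = 154.92 → 155
G = 30 + 0.31 × (177 − 30) = 30 + 0.31 × 147 = 75.57 → 76
B = 62 + 0.31 × (158 − 62) = 62 + 0.31 × 96 = 91.76 → 92
So the blended color is (155, 76, 92), about #9b4c5c.

(155, 76, 92)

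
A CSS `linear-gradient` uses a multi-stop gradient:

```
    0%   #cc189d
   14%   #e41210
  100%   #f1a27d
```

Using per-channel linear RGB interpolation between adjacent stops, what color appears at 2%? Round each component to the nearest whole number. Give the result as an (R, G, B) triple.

(207, 23, 137)

2% lies between the 0% and 14% stops, so the local fraction is t = (2 − 0)/(14 − 0) = 2/14 ≈ 0.1429.
#cc189d → (204, 24, 157); #e41210 → (228, 18, 16).
R = 204 + 0.1429 × (228 − 204) = 207.43 → 207
G = 24 + 0.1429 × (18 − 24) = 23.143 → 23
B = 157 + 0.1429 × (16 − 157) = 136.851 → 137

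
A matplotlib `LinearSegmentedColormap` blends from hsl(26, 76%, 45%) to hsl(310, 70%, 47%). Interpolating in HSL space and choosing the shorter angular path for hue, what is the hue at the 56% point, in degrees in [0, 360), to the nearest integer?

343

Hue: 310 − 26 = 284°, but |284| > 180 so the shorter arc goes the other way: Δh = 284 − 360 = -76°.
H = 26 + 0.56 × (-76) = -16.56 → -17 → -17 mod 360 = 343°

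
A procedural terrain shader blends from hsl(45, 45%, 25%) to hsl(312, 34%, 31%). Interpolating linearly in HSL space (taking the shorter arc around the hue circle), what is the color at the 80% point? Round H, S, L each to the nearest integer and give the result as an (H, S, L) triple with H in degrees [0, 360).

(331, 36, 30)

Hue: 312 − 45 = 267°, but |267| > 180 so the shorter arc goes the other way: Δh = 267 − 360 = -93°.
H = 45 + 0.8 × (-93) = -29.4 → -29 → -29 mod 360 = 331°
S = 45 + 0.8 × (34 − 45) = 36.2 → 36%
L = 25 + 0.8 × (31 − 25) = 29.8 → 30%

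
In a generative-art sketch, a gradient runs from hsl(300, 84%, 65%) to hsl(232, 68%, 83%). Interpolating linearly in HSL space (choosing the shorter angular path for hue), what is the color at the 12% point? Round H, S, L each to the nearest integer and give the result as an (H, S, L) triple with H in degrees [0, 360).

(292, 82, 67)

Hue arc: Δh = 232 − 300 = -68° (|Δh| ≤ 180, already the shorter path).
H = 300 + 0.12 × (-68) = 291.84 → 292°
S = 84 + 0.12 × (68 − 84) = 82.08 → 82%
L = 65 + 0.12 × (83 − 65) = 67.16 → 67%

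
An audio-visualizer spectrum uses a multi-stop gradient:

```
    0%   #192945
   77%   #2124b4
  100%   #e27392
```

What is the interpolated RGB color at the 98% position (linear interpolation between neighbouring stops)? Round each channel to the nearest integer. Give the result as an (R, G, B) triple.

98% lies between the 77% and 100% stops, so the local fraction is t = (98 − 77)/(100 − 77) = 21/23 ≈ 0.913.
#2124b4 → (33, 36, 180); #e27392 → (226, 115, 146).
R = 33 + 0.913 × (226 − 33) = 209.209 → 209
G = 36 + 0.913 × (115 − 36) = 108.127 → 108
B = 180 + 0.913 × (146 − 180) = 148.958 → 149

(209, 108, 149)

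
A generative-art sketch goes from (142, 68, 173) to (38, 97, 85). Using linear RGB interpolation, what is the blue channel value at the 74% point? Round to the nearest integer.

108

B = 173 + 0.74 × (85 − 173) = 107.88 → 108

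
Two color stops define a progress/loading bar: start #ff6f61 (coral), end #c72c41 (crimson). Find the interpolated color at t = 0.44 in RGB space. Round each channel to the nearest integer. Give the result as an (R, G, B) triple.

#ff6f61 → (255, 111, 97); #c72c41 → (199, 44, 65).
R = 255 + 0.44 × (199 − 255) = 255 + 0.44 × -56 = 230.36 → 230
G = 111 + 0.44 × (44 − 111) = 111 + 0.44 × -67 = 81.52 → 82
B = 97 + 0.44 × (65 − 97) = 97 + 0.44 × -32 = 82.92 → 83

(230, 82, 83)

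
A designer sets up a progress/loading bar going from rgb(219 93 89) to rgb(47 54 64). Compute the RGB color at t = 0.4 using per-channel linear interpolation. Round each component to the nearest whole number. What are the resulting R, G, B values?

(150, 77, 79)

R = 219 + 0.4 × (47 − 219) = 219 + 0.4 × -172 = 150.2 → 150
G = 93 + 0.4 × (54 − 93) = 93 + 0.4 × -39 = 77.4 → 77
B = 89 + 0.4 × (64 − 89) = 89 + 0.4 × -25 = 79 → 79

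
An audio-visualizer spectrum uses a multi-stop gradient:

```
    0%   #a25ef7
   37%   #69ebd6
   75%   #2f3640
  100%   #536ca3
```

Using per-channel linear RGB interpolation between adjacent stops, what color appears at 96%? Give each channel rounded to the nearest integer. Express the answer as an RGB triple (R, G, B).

96% lies between the 75% and 100% stops, so the local fraction is t = (96 − 75)/(100 − 75) = 21/25 ≈ 0.84.
#2f3640 → (47, 54, 64); #536ca3 → (83, 108, 163).
R = 47 + 0.84 × (83 − 47) = 77.24 → 77
G = 54 + 0.84 × (108 − 54) = 99.36 → 99
B = 64 + 0.84 × (163 − 64) = 147.16 → 147

(77, 99, 147)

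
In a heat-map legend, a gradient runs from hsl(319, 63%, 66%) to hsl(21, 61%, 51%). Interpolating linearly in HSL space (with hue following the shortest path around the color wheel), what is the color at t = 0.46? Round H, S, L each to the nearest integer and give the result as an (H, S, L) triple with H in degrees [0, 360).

(348, 62, 59)

Hue: 21 − 319 = -298°, but |-298| > 180 so the shorter arc goes the other way: Δh = -298 + 360 = 62°.
H = 319 + 0.46 × (62) = 347.52 → 348°
S = 63 + 0.46 × (61 − 63) = 62.08 → 62%
L = 66 + 0.46 × (51 − 66) = 59.1 → 59%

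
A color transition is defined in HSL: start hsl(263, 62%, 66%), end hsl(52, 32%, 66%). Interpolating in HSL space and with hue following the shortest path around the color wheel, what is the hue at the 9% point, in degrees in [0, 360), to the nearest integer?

Hue: 52 − 263 = -211°, but |-211| > 180 so the shorter arc goes the other way: Δh = -211 + 360 = 149°.
H = 263 + 0.09 × (149) = 276.41 → 276°

276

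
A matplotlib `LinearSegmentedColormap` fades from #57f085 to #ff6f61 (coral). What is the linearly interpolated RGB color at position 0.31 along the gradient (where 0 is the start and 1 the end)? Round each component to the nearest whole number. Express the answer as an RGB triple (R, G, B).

#57f085 → (87, 240, 133); #ff6f61 → (255, 111, 97).
R = 87 + 0.31 × (255 − 87) = 87 + 0.31 × 168 = 139.08 → 139
G = 240 + 0.31 × (111 − 240) = 240 + 0.31 × -129 = 200.01 → 200
B = 133 + 0.31 × (97 − 133) = 133 + 0.31 × -36 = 121.84 → 122
So the blended color is (139, 200, 122), about #8bc87a.

(139, 200, 122)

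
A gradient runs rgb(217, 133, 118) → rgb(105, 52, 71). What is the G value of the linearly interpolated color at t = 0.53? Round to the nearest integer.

G = 133 + 0.53 × (52 − 133) = 90.07 → 90

90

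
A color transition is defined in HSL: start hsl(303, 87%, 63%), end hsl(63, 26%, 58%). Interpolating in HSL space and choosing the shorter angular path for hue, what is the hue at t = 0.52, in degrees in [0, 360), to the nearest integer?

5

Hue: 63 − 303 = -240°, but |-240| > 180 so the shorter arc goes the other way: Δh = -240 + 360 = 120°.
H = 303 + 0.52 × (120) = 365.4 → 365 → 365 mod 360 = 5°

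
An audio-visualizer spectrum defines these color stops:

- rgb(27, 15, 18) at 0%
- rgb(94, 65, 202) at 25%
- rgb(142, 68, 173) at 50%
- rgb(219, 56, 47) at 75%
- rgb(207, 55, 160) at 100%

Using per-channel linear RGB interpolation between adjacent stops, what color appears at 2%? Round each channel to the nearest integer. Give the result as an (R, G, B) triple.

(32, 19, 33)

2% lies between the 0% and 25% stops, so the local fraction is t = (2 − 0)/(25 − 0) = 2/25 ≈ 0.08.
R = 27 + 0.08 × (94 − 27) = 32.36 → 32
G = 15 + 0.08 × (65 − 15) = 19 → 19
B = 18 + 0.08 × (202 − 18) = 32.72 → 33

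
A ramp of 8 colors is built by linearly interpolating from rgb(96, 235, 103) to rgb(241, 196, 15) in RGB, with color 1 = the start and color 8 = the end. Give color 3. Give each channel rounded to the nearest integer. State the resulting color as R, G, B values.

(137, 224, 78)

With 8 swatches and endpoints inclusive, swatch 3 sits at t = (3 − 1)/(8 − 1) = 2/7 ≈ 0.2857.
R = 96 + 0.2857 × (241 − 96) = 137.427 → 137
G = 235 + 0.2857 × (196 − 235) = 223.858 → 224
B = 103 + 0.2857 × (15 − 103) = 77.858 → 78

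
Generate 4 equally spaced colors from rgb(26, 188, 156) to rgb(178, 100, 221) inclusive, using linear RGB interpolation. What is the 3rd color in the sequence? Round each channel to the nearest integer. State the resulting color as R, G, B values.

(127, 129, 199)

With 4 swatches and endpoints inclusive, swatch 3 sits at t = (3 − 1)/(4 − 1) = 2/3 ≈ 0.6667.
R = 26 + 0.6667 × (178 − 26) = 127.338 → 127
G = 188 + 0.6667 × (100 − 188) = 129.33 → 129
B = 156 + 0.6667 × (221 − 156) = 199.335 → 199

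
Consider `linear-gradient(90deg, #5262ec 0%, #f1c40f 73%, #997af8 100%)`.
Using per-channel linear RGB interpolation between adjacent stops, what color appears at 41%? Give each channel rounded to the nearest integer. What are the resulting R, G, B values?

41% lies between the 0% and 73% stops, so the local fraction is t = (41 − 0)/(73 − 0) = 41/73 ≈ 0.5616.
#5262ec → (82, 98, 236); #f1c40f → (241, 196, 15).
R = 82 + 0.5616 × (241 − 82) = 171.294 → 171
G = 98 + 0.5616 × (196 − 98) = 153.037 → 153
B = 236 + 0.5616 × (15 − 236) = 111.886 → 112

(171, 153, 112)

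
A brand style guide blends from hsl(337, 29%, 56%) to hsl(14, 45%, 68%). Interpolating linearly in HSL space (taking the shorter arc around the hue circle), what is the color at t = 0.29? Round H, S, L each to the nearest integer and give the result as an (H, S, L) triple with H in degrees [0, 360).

(348, 34, 59)

Hue: 14 − 337 = -323°, but |-323| > 180 so the shorter arc goes the other way: Δh = -323 + 360 = 37°.
H = 337 + 0.29 × (37) = 347.73 → 348°
S = 29 + 0.29 × (45 − 29) = 33.64 → 34%
L = 56 + 0.29 × (68 − 56) = 59.48 → 59%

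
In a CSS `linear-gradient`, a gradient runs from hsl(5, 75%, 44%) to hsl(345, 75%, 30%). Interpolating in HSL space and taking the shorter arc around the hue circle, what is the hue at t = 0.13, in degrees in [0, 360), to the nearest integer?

2

Hue: 345 − 5 = 340°, but |340| > 180 so the shorter arc goes the other way: Δh = 340 − 360 = -20°.
H = 5 + 0.13 × (-20) = 2.4 → 2°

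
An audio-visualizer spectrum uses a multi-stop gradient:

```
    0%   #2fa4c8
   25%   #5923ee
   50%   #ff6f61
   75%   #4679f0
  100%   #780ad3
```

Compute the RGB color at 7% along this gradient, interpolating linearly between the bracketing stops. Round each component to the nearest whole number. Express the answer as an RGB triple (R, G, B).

(59, 128, 211)

7% lies between the 0% and 25% stops, so the local fraction is t = (7 − 0)/(25 − 0) = 7/25 ≈ 0.28.
#2fa4c8 → (47, 164, 200); #5923ee → (89, 35, 238).
R = 47 + 0.28 × (89 − 47) = 58.76 → 59
G = 164 + 0.28 × (35 − 164) = 127.88 → 128
B = 200 + 0.28 × (238 − 200) = 210.64 → 211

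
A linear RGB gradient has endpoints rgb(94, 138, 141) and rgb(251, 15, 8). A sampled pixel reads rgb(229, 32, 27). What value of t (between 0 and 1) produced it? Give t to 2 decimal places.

0.86

Invert the lerp on the R channel (largest span, 157): t = (229 − 94) / (251 − 94) = 135/157 = 0.85987.
Check on G: (32 − 138)/(15 − 138) = 0.8618 ✓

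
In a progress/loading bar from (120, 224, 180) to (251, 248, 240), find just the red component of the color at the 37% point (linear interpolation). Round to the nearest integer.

168

R = 120 + 0.37 × (251 − 120) = 168.47 → 168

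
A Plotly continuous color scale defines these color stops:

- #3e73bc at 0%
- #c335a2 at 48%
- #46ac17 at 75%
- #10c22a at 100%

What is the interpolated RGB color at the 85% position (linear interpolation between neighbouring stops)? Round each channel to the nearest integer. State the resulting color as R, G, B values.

85% lies between the 75% and 100% stops, so the local fraction is t = (85 − 75)/(100 − 75) = 10/25 ≈ 0.4.
#46ac17 → (70, 172, 23); #10c22a → (16, 194, 42).
R = 70 + 0.4 × (16 − 70) = 48.4 → 48
G = 172 + 0.4 × (194 − 172) = 180.8 → 181
B = 23 + 0.4 × (42 − 23) = 30.6 → 31

(48, 181, 31)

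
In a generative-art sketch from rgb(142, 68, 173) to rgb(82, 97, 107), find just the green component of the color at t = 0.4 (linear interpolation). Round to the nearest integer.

G = 68 + 0.4 × (97 − 68) = 79.6 → 80

80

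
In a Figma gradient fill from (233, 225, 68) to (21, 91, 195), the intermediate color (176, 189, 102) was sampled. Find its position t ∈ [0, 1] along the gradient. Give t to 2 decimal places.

0.27

Invert the lerp on the R channel (largest span, 212): t = (176 − 233) / (21 − 233) = -57/-212 = 0.26887.
Check on G: (189 − 225)/(91 − 225) = 0.2687 ✓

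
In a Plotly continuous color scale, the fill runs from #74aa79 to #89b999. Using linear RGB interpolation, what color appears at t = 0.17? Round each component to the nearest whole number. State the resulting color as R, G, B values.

(120, 173, 126)

#74aa79 → (116, 170, 121); #89b999 → (137, 185, 153).
R = 116 + 0.17 × (137 − 116) = 116 + 0.17 × 21 = 119.57 → 120
G = 170 + 0.17 × (185 − 170) = 170 + 0.17 × 15 = 172.55 → 173
B = 121 + 0.17 × (153 − 121) = 121 + 0.17 × 32 = 126.44 → 126
So the blended color is (120, 173, 126), about #78ad7e.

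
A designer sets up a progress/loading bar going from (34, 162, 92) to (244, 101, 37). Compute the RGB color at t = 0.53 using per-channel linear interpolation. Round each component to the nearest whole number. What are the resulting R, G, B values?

(145, 130, 63)

R = 34 + 0.53 × (244 − 34) = 34 + 0.53 × 210 = 145.3 → 145
G = 162 + 0.53 × (101 − 162) = 162 + 0.53 × -61 = 129.67 → 130
B = 92 + 0.53 × (37 − 92) = 92 + 0.53 × -55 = 62.85 → 63
So the blended color is (145, 130, 63), about #91823f.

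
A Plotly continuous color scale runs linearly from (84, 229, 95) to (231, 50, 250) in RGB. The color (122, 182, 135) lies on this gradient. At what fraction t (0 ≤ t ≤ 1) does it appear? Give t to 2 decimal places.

Invert the lerp on the G channel (largest span, 179): t = (182 − 229) / (50 − 229) = -47/-179 = 0.26257.
Check on R: (122 − 84)/(231 − 84) = 0.2585 ✓

0.26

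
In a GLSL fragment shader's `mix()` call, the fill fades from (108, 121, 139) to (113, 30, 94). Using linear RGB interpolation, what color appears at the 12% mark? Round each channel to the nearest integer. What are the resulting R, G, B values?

12% corresponds to t = 0.12.
R = 108 + 0.12 × (113 − 108) = 108 + 0.12 × 5 = 108.6 → 109
G = 121 + 0.12 × (30 − 121) = 121 + 0.12 × -91 = 110.08 → 110
B = 139 + 0.12 × (94 − 139) = 139 + 0.12 × -45 = 133.6 → 134

(109, 110, 134)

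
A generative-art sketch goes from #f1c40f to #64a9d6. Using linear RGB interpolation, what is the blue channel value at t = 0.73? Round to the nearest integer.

B₁ = 15 (from #f1c40f), B₂ = 214 (from #64a9d6).
B = 15 + 0.73 × (214 − 15) = 160.27 → 160

160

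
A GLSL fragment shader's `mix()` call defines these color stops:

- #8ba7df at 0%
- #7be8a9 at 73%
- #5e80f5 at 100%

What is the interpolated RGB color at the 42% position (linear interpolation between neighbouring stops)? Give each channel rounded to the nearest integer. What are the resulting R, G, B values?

(130, 204, 192)

42% lies between the 0% and 73% stops, so the local fraction is t = (42 − 0)/(73 − 0) = 42/73 ≈ 0.5753.
#8ba7df → (139, 167, 223); #7be8a9 → (123, 232, 169).
R = 139 + 0.5753 × (123 − 139) = 129.795 → 130
G = 167 + 0.5753 × (232 − 167) = 204.394 → 204
B = 223 + 0.5753 × (169 − 223) = 191.934 → 192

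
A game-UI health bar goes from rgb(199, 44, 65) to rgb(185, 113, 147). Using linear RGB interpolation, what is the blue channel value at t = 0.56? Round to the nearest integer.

111

B = 65 + 0.56 × (147 − 65) = 110.92 → 111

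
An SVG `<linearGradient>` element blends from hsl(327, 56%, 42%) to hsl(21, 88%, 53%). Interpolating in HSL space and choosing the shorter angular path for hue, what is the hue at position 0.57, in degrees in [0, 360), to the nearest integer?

Hue: 21 − 327 = -306°, but |-306| > 180 so the shorter arc goes the other way: Δh = -306 + 360 = 54°.
H = 327 + 0.57 × (54) = 357.78 → 358°

358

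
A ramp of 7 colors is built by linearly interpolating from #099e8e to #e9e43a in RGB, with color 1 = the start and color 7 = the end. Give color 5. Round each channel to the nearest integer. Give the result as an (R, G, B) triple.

(158, 205, 86)

With 7 swatches and endpoints inclusive, swatch 5 sits at t = (5 − 1)/(7 − 1) = 4/6 ≈ 0.6667.
#099e8e → (9, 158, 142); #e9e43a → (233, 228, 58).
R = 9 + 0.6667 × (233 − 9) = 158.341 → 158
G = 158 + 0.6667 × (228 − 158) = 204.669 → 205
B = 142 + 0.6667 × (58 − 142) = 85.997 → 86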